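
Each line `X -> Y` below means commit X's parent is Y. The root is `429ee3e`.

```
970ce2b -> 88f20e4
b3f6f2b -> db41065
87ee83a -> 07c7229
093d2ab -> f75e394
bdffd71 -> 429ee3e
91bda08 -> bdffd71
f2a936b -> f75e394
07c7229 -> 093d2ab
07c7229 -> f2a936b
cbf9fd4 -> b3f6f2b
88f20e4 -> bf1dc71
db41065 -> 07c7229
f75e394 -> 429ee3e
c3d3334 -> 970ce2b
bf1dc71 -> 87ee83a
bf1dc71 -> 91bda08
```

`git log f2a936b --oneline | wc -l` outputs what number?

Walking parent pointers from f2a936b: reachable set = {429ee3e, f2a936b, f75e394}.
That is 3 commits.

3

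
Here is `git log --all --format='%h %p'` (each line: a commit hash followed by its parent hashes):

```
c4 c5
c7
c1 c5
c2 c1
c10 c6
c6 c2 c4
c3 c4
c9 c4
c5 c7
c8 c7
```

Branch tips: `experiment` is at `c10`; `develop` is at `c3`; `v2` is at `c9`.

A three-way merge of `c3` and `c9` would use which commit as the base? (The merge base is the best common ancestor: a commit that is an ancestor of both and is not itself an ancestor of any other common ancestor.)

Ancestors of c3: {c3, c4, c5, c7}.
Ancestors of c9: {c4, c5, c7, c9}.
Common ancestors: {c4, c5, c7}.
Among these, c4 is not an ancestor of any other common ancestor — it is the merge base.

c4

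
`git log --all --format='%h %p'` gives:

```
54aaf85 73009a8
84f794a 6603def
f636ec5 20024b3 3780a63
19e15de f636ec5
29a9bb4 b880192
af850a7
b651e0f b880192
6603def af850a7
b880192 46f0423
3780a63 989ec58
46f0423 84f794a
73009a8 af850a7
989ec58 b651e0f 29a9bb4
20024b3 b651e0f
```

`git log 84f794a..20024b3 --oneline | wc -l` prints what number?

4

Reachable from 20024b3: {20024b3, 46f0423, 6603def, 84f794a, af850a7, b651e0f, b880192}.
Reachable from 84f794a: {6603def, 84f794a, af850a7}.
In 20024b3's history but not 84f794a's: {20024b3, 46f0423, b651e0f, b880192} — 4 commits.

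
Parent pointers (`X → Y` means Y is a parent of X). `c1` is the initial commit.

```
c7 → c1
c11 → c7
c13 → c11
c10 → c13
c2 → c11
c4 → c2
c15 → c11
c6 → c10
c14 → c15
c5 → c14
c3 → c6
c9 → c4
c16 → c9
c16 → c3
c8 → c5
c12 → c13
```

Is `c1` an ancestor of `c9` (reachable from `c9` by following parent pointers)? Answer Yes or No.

Yes

Ancestors of c9 (commits reachable by following parents): {c1, c11, c2, c4, c7, c9}.
c1 is in that set, so it is an ancestor of c9.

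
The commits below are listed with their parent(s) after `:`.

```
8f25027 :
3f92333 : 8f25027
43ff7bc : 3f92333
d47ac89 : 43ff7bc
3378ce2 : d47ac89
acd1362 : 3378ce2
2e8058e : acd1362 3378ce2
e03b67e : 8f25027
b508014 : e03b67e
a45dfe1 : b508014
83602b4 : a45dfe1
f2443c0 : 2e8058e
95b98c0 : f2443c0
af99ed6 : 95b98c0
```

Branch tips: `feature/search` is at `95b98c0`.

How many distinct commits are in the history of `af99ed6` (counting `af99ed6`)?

10

Walking parent pointers from af99ed6: reachable set = {2e8058e, 3378ce2, 3f92333, 43ff7bc, 8f25027, 95b98c0, acd1362, af99ed6, d47ac89, f2443c0}.
That is 10 commits.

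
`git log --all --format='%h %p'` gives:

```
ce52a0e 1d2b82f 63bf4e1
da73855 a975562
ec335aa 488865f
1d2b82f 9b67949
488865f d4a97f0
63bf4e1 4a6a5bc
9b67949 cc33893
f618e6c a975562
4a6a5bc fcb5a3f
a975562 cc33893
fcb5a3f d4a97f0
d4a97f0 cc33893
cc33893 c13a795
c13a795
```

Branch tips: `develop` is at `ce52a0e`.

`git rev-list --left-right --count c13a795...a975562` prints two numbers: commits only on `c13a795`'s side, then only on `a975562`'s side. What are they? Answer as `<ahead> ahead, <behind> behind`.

Reachable from c13a795: {c13a795}.
Reachable from a975562: {a975562, c13a795, cc33893}.
Only in c13a795's history (ahead): {} — 0.
Only in a975562's history (behind): {a975562, cc33893} — 2.

0 ahead, 2 behind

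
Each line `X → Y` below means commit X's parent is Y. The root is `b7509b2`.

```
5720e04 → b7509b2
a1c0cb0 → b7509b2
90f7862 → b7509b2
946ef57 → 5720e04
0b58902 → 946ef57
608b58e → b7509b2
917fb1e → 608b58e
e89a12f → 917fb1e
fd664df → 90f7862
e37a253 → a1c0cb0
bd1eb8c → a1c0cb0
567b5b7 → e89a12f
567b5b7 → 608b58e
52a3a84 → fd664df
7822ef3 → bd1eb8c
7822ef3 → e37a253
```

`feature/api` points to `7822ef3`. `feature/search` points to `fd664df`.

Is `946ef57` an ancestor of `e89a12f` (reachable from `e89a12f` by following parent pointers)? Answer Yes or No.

Ancestors of e89a12f: {608b58e, 917fb1e, b7509b2, e89a12f}.
946ef57 is not in that set, so it is not an ancestor of e89a12f.

No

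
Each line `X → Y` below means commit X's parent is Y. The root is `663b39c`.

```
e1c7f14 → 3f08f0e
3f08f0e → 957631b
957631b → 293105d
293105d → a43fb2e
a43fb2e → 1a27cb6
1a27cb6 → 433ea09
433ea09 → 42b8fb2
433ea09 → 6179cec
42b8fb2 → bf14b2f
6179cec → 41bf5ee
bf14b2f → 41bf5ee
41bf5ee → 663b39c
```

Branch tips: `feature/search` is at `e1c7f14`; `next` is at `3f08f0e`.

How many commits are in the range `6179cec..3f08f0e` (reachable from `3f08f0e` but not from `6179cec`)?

Reachable from 3f08f0e: {1a27cb6, 293105d, 3f08f0e, 41bf5ee, 42b8fb2, 433ea09, 6179cec, 663b39c, 957631b, a43fb2e, bf14b2f}.
Reachable from 6179cec: {41bf5ee, 6179cec, 663b39c}.
In 3f08f0e's history but not 6179cec's: {1a27cb6, 293105d, 3f08f0e, 42b8fb2, 433ea09, 957631b, a43fb2e, bf14b2f} — 8 commits.

8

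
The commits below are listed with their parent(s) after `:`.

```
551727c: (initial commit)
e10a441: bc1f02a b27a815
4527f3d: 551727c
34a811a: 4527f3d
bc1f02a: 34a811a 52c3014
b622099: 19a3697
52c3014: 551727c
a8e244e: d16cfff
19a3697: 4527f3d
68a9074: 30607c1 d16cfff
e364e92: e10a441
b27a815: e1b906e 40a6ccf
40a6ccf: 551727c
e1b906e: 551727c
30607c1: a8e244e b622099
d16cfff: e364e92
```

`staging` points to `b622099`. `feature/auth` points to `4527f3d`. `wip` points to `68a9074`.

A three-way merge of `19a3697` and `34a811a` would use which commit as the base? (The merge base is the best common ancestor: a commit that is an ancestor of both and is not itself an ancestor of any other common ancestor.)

4527f3d

Ancestors of 19a3697: {19a3697, 4527f3d, 551727c}.
Ancestors of 34a811a: {34a811a, 4527f3d, 551727c}.
Common ancestors: {4527f3d, 551727c}.
Among these, 4527f3d is not an ancestor of any other common ancestor — it is the merge base.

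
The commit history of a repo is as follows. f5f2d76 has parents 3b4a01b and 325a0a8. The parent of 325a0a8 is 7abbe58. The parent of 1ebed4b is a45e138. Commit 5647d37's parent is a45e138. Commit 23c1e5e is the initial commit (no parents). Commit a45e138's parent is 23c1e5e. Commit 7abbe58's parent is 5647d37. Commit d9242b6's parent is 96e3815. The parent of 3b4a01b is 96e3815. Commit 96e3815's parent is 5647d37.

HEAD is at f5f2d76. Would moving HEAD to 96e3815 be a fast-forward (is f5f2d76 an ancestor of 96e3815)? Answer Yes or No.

A fast-forward from f5f2d76 to 96e3815 is possible iff f5f2d76 is an ancestor of 96e3815.
Ancestors of 96e3815: {23c1e5e, 5647d37, 96e3815, a45e138}.
f5f2d76 is not among them, so fast-forward is not possible.

No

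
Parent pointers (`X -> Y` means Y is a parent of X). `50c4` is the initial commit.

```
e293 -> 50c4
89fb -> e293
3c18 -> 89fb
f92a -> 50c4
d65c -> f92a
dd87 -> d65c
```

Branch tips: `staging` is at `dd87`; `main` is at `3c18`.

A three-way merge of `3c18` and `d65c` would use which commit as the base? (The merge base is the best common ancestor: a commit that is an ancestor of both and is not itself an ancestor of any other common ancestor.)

Ancestors of 3c18: {3c18, 50c4, 89fb, e293}.
Ancestors of d65c: {50c4, d65c, f92a}.
Common ancestors: {50c4}.
The only common ancestor is 50c4, so it is the merge base.

50c4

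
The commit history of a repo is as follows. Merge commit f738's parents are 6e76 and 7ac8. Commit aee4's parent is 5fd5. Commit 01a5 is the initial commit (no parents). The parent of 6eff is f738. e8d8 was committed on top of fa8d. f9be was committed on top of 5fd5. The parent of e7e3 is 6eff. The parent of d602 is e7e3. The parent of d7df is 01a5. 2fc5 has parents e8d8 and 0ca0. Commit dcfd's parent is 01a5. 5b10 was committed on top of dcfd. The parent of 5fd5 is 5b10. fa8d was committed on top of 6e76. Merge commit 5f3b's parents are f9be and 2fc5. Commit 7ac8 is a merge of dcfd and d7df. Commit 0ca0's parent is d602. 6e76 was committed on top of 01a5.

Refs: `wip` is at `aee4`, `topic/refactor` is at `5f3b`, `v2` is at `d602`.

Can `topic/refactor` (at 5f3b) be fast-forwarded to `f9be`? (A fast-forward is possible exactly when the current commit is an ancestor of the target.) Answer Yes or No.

No

A fast-forward from 5f3b to f9be is possible iff 5f3b is an ancestor of f9be.
Ancestors of f9be: {01a5, 5b10, 5fd5, dcfd, f9be}.
5f3b is not among them, so fast-forward is not possible.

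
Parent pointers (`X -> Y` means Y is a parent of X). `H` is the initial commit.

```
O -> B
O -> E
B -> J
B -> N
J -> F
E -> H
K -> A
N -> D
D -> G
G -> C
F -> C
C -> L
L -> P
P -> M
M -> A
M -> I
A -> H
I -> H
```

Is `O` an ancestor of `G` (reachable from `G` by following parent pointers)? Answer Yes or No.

No

Ancestors of G: {A, C, G, H, I, L, M, P}.
O is not in that set, so it is not an ancestor of G.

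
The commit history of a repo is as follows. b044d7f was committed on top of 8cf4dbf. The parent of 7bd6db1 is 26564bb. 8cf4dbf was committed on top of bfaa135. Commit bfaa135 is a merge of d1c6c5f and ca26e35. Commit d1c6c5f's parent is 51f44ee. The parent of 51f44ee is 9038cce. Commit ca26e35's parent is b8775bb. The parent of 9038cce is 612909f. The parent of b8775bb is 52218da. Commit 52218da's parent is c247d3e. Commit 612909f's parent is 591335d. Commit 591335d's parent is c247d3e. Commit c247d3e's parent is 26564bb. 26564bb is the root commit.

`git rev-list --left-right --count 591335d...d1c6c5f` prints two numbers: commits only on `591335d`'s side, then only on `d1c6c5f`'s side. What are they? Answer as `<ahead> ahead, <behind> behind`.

0 ahead, 4 behind

Reachable from 591335d: {26564bb, 591335d, c247d3e}.
Reachable from d1c6c5f: {26564bb, 51f44ee, 591335d, 612909f, 9038cce, c247d3e, d1c6c5f}.
Only in 591335d's history (ahead): {} — 0.
Only in d1c6c5f's history (behind): {51f44ee, 612909f, 9038cce, d1c6c5f} — 4.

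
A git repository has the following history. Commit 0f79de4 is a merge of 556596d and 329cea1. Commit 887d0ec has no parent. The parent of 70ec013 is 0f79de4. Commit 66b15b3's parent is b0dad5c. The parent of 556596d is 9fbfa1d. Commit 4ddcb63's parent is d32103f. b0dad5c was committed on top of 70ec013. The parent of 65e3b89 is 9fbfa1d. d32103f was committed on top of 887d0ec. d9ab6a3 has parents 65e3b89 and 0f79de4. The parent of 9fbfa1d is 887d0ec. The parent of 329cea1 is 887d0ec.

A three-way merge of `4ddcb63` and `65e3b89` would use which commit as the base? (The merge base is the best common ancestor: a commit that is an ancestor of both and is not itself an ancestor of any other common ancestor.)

Ancestors of 4ddcb63: {4ddcb63, 887d0ec, d32103f}.
Ancestors of 65e3b89: {65e3b89, 887d0ec, 9fbfa1d}.
Common ancestors: {887d0ec}.
The only common ancestor is 887d0ec, so it is the merge base.

887d0ec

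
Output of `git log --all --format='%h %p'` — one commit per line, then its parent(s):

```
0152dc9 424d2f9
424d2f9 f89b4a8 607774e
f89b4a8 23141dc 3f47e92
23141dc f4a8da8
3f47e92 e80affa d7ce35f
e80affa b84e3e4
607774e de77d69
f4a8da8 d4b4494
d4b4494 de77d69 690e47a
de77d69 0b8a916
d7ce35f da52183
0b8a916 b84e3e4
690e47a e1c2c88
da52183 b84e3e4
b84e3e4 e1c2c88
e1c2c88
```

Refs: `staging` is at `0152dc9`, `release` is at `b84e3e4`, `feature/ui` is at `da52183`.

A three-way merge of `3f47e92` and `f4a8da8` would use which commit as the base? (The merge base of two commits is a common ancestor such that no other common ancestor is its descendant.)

Ancestors of 3f47e92: {3f47e92, b84e3e4, d7ce35f, da52183, e1c2c88, e80affa}.
Ancestors of f4a8da8: {0b8a916, 690e47a, b84e3e4, d4b4494, de77d69, e1c2c88, f4a8da8}.
Common ancestors: {b84e3e4, e1c2c88}.
Among these, b84e3e4 is not an ancestor of any other common ancestor — it is the merge base.

b84e3e4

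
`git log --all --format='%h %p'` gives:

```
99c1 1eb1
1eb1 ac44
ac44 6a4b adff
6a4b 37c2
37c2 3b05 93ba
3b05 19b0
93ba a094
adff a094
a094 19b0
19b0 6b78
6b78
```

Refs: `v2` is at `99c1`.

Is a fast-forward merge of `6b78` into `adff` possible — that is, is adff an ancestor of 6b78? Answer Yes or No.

A fast-forward from adff to 6b78 is possible iff adff is an ancestor of 6b78.
Ancestors of 6b78: {6b78}.
adff is not among them, so fast-forward is not possible.

No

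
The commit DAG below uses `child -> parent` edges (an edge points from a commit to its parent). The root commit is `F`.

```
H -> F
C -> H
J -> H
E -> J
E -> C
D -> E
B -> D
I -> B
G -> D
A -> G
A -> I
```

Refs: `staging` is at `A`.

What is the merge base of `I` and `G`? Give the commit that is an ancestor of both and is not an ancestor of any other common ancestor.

Ancestors of I: {B, C, D, E, F, H, I, J}.
Ancestors of G: {C, D, E, F, G, H, J}.
Common ancestors: {C, D, E, F, H, J}.
Among these, D is not an ancestor of any other common ancestor — it is the merge base.

D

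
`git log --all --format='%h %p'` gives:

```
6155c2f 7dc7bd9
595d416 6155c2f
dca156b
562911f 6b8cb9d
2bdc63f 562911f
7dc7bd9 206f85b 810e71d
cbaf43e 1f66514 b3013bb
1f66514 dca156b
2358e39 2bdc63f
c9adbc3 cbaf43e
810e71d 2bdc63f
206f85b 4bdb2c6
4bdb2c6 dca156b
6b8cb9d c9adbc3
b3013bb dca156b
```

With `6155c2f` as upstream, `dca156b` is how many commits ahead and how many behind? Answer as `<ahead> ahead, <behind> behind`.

0 ahead, 12 behind

Reachable from dca156b: {dca156b}.
Reachable from 6155c2f: {1f66514, 206f85b, 2bdc63f, 4bdb2c6, 562911f, 6155c2f, 6b8cb9d, 7dc7bd9, 810e71d, b3013bb, c9adbc3, cbaf43e, dca156b}.
Only in dca156b's history (ahead): {} — 0.
Only in 6155c2f's history (behind): {1f66514, 206f85b, 2bdc63f, 4bdb2c6, 562911f, 6155c2f, 6b8cb9d, 7dc7bd9, 810e71d, b3013bb, c9adbc3, cbaf43e} — 12.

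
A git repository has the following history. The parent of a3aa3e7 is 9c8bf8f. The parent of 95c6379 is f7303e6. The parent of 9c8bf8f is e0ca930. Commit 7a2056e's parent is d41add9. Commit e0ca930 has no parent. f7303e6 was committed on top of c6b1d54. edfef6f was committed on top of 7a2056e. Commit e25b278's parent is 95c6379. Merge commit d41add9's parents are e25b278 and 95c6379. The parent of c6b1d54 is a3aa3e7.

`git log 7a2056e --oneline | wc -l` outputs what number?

Walking parent pointers from 7a2056e: reachable set = {7a2056e, 95c6379, 9c8bf8f, a3aa3e7, c6b1d54, d41add9, e0ca930, e25b278, f7303e6}.
That is 9 commits.

9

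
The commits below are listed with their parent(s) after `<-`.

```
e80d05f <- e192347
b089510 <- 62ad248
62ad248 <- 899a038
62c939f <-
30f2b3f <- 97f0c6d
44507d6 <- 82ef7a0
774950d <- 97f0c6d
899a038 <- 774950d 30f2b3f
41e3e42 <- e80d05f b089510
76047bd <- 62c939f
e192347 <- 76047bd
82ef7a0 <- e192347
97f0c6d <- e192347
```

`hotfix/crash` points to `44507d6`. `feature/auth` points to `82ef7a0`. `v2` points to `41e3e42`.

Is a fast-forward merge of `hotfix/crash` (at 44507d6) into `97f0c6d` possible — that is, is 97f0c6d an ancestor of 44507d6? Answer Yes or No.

No

A fast-forward from 97f0c6d to 44507d6 is possible iff 97f0c6d is an ancestor of 44507d6.
Ancestors of 44507d6: {44507d6, 62c939f, 76047bd, 82ef7a0, e192347}.
97f0c6d is not among them, so fast-forward is not possible.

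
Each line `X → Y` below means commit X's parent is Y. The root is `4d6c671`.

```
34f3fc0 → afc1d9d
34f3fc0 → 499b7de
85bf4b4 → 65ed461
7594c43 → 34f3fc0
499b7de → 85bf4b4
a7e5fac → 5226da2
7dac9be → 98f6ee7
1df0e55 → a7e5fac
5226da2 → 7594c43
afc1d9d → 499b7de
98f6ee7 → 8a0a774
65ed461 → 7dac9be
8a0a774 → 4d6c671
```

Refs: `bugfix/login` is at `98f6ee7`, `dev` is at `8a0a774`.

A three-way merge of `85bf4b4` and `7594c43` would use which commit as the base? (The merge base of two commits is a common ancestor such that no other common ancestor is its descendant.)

Ancestors of 85bf4b4: {4d6c671, 65ed461, 7dac9be, 85bf4b4, 8a0a774, 98f6ee7}.
Ancestors of 7594c43: {34f3fc0, 499b7de, 4d6c671, 65ed461, 7594c43, 7dac9be, 85bf4b4, 8a0a774, 98f6ee7, afc1d9d}.
Common ancestors: {4d6c671, 65ed461, 7dac9be, 85bf4b4, 8a0a774, 98f6ee7}.
Among these, 85bf4b4 is not an ancestor of any other common ancestor — it is the merge base.

85bf4b4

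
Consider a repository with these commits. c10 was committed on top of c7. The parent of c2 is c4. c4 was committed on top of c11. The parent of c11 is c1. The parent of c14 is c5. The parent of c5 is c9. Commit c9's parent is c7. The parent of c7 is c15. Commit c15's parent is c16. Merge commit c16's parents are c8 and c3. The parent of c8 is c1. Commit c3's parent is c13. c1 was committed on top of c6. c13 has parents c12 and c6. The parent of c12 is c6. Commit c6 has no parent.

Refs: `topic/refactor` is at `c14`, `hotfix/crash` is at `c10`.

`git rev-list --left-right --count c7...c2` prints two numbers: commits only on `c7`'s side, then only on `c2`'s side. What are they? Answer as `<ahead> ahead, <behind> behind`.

Reachable from c7: {c1, c12, c13, c15, c16, c3, c6, c7, c8}.
Reachable from c2: {c1, c11, c2, c4, c6}.
Only in c7's history (ahead): {c12, c13, c15, c16, c3, c7, c8} — 7.
Only in c2's history (behind): {c11, c2, c4} — 3.

7 ahead, 3 behind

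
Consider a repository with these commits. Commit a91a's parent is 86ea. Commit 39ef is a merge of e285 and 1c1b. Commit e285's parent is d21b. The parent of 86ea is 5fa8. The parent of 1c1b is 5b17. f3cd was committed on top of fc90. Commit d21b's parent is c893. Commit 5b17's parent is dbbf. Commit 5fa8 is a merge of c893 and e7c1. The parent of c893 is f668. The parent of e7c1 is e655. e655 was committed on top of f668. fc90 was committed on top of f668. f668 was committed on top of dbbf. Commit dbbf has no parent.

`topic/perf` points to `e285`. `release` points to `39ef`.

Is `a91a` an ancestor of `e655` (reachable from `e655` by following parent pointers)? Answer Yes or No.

Ancestors of e655: {dbbf, e655, f668}.
a91a is not in that set, so it is not an ancestor of e655.

No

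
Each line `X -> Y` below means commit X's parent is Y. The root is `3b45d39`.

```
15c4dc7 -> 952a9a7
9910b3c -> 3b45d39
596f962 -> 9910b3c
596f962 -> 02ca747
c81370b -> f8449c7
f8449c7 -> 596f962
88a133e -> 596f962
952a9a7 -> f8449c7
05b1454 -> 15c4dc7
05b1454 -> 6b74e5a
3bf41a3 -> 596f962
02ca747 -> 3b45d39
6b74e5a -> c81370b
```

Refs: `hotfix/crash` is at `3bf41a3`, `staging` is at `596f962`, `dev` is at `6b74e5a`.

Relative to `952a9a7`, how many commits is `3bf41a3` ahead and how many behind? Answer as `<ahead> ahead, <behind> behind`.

Reachable from 3bf41a3: {02ca747, 3b45d39, 3bf41a3, 596f962, 9910b3c}.
Reachable from 952a9a7: {02ca747, 3b45d39, 596f962, 952a9a7, 9910b3c, f8449c7}.
Only in 3bf41a3's history (ahead): {3bf41a3} — 1.
Only in 952a9a7's history (behind): {952a9a7, f8449c7} — 2.

1 ahead, 2 behind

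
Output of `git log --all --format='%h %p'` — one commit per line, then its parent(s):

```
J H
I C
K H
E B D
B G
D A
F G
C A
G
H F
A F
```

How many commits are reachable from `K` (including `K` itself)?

4

Walking parent pointers from K: reachable set = {F, G, H, K}.
That is 4 commits.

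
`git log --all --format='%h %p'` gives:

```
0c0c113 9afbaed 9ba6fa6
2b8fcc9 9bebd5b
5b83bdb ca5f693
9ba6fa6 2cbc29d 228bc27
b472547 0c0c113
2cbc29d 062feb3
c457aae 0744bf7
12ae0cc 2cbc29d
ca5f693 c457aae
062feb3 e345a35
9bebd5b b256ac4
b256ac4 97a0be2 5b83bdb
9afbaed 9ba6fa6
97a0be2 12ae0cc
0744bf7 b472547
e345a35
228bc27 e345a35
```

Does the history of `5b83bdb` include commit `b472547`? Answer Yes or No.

Yes

Ancestors of 5b83bdb (commits reachable by following parents): {062feb3, 0744bf7, 0c0c113, 228bc27, 2cbc29d, 5b83bdb, 9afbaed, 9ba6fa6, b472547, c457aae, ca5f693, e345a35}.
b472547 is in that set, so it is an ancestor of 5b83bdb.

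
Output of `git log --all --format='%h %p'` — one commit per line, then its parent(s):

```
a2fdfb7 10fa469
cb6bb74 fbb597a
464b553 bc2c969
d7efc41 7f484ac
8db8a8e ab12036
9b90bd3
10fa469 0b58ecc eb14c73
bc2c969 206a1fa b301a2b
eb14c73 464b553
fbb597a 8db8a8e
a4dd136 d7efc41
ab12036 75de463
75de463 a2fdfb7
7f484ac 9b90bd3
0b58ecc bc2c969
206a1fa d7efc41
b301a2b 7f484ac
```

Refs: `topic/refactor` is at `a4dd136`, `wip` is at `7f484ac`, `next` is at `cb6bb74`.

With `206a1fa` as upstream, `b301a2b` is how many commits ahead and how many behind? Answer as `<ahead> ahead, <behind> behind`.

Reachable from b301a2b: {7f484ac, 9b90bd3, b301a2b}.
Reachable from 206a1fa: {206a1fa, 7f484ac, 9b90bd3, d7efc41}.
Only in b301a2b's history (ahead): {b301a2b} — 1.
Only in 206a1fa's history (behind): {206a1fa, d7efc41} — 2.

1 ahead, 2 behind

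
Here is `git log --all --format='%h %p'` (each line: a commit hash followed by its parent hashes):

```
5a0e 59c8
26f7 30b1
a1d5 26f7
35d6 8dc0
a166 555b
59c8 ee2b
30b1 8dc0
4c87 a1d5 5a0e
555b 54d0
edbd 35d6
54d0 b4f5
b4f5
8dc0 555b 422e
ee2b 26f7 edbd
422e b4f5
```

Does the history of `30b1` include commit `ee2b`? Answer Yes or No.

Ancestors of 30b1: {30b1, 422e, 54d0, 555b, 8dc0, b4f5}.
ee2b is not in that set, so it is not an ancestor of 30b1.

No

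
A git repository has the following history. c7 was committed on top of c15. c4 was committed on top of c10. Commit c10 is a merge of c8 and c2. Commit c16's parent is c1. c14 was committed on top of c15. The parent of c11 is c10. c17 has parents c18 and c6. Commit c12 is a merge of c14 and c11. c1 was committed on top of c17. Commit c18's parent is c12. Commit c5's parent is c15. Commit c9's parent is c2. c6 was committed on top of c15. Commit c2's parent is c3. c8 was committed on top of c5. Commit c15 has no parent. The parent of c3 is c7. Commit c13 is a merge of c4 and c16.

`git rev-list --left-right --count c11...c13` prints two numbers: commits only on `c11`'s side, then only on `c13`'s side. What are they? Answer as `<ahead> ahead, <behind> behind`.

0 ahead, 9 behind

Reachable from c11: {c10, c11, c15, c2, c3, c5, c7, c8}.
Reachable from c13: {c1, c10, c11, c12, c13, c14, c15, c16, c17, c18, c2, c3, c4, c5, c6, c7, c8}.
Only in c11's history (ahead): {} — 0.
Only in c13's history (behind): {c1, c12, c13, c14, c16, c17, c18, c4, c6} — 9.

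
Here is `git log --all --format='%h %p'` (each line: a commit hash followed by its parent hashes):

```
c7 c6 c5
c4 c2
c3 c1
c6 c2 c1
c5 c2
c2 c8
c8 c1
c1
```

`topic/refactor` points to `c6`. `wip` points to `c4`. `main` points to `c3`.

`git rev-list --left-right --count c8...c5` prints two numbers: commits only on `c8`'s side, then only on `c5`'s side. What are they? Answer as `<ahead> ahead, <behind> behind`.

Reachable from c8: {c1, c8}.
Reachable from c5: {c1, c2, c5, c8}.
Only in c8's history (ahead): {} — 0.
Only in c5's history (behind): {c2, c5} — 2.

0 ahead, 2 behind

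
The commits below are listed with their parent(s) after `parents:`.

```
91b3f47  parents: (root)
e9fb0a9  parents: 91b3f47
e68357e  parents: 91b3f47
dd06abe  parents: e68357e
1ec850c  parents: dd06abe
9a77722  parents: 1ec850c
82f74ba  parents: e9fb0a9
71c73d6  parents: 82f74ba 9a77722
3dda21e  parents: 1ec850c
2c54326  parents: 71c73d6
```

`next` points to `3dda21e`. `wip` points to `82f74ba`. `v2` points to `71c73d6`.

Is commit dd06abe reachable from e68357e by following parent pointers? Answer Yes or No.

Ancestors of e68357e: {91b3f47, e68357e}.
dd06abe is not in that set, so it is not an ancestor of e68357e.

No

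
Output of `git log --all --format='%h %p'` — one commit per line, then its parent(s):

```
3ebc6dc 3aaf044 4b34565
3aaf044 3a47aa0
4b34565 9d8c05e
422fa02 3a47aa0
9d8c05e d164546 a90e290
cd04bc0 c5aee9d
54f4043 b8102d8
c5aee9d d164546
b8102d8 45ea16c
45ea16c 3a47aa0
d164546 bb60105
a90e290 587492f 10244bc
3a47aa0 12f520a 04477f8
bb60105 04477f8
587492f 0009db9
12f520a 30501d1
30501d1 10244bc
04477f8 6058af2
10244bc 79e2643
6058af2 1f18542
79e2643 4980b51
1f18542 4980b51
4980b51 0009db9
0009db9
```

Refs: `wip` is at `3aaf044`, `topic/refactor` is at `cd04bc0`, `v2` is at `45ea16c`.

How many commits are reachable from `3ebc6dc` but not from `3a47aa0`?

Reachable from 3ebc6dc: {0009db9, 04477f8, 10244bc, 12f520a, 1f18542, 30501d1, 3a47aa0, 3aaf044, 3ebc6dc, 4980b51, 4b34565, 587492f, 6058af2, 79e2643, 9d8c05e, a90e290, bb60105, d164546}.
Reachable from 3a47aa0: {0009db9, 04477f8, 10244bc, 12f520a, 1f18542, 30501d1, 3a47aa0, 4980b51, 6058af2, 79e2643}.
In 3ebc6dc's history but not 3a47aa0's: {3aaf044, 3ebc6dc, 4b34565, 587492f, 9d8c05e, a90e290, bb60105, d164546} — 8 commits.

8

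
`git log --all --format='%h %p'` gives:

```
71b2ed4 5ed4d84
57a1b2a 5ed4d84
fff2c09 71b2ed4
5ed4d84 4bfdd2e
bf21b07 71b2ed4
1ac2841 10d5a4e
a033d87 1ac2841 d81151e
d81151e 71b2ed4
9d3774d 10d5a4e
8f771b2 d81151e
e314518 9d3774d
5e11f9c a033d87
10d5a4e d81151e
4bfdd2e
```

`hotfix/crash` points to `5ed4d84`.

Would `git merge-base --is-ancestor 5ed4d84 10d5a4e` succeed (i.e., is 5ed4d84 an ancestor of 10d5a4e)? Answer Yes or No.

Yes

Ancestors of 10d5a4e (commits reachable by following parents): {10d5a4e, 4bfdd2e, 5ed4d84, 71b2ed4, d81151e}.
5ed4d84 is in that set, so it is an ancestor of 10d5a4e.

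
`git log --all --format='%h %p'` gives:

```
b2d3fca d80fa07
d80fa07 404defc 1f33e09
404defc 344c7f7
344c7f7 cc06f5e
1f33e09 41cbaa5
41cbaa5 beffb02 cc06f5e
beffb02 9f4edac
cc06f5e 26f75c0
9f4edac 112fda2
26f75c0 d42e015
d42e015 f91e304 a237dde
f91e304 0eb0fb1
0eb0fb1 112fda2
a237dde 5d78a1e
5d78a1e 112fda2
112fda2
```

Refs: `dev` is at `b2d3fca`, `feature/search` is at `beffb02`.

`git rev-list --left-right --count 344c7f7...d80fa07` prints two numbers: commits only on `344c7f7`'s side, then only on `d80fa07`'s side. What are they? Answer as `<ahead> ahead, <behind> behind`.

0 ahead, 6 behind

Reachable from 344c7f7: {0eb0fb1, 112fda2, 26f75c0, 344c7f7, 5d78a1e, a237dde, cc06f5e, d42e015, f91e304}.
Reachable from d80fa07: {0eb0fb1, 112fda2, 1f33e09, 26f75c0, 344c7f7, 404defc, 41cbaa5, 5d78a1e, 9f4edac, a237dde, beffb02, cc06f5e, d42e015, d80fa07, f91e304}.
Only in 344c7f7's history (ahead): {} — 0.
Only in d80fa07's history (behind): {1f33e09, 404defc, 41cbaa5, 9f4edac, beffb02, d80fa07} — 6.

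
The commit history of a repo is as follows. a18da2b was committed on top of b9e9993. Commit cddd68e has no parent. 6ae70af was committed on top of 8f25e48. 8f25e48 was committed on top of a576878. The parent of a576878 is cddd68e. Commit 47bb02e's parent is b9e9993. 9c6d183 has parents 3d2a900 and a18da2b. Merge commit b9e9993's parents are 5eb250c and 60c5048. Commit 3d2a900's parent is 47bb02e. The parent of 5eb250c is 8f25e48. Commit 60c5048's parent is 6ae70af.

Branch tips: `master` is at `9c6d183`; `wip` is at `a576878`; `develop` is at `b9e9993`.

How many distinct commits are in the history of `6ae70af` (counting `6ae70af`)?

Walking parent pointers from 6ae70af: reachable set = {6ae70af, 8f25e48, a576878, cddd68e}.
That is 4 commits.

4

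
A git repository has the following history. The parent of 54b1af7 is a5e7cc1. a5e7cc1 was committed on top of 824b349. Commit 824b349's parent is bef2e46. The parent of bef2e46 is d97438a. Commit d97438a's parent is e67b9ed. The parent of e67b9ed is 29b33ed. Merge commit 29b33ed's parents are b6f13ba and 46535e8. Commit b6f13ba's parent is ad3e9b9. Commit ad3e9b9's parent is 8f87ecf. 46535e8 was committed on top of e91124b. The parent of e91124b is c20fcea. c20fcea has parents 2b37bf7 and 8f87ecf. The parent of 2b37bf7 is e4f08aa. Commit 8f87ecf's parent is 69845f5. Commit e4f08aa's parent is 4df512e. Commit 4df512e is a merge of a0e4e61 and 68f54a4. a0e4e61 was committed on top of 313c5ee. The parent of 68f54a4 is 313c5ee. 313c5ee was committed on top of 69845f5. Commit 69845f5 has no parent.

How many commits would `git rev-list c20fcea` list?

9

Walking parent pointers from c20fcea: reachable set = {2b37bf7, 313c5ee, 4df512e, 68f54a4, 69845f5, 8f87ecf, a0e4e61, c20fcea, e4f08aa}.
That is 9 commits.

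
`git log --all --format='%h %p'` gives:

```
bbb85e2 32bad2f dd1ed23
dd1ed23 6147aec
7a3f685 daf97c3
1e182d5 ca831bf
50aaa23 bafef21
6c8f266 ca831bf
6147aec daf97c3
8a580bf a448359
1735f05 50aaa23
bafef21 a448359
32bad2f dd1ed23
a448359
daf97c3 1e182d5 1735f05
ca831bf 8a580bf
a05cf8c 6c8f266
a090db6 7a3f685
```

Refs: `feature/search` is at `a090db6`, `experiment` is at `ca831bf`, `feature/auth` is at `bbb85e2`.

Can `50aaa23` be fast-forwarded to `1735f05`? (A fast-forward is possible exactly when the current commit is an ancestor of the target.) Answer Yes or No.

A fast-forward from 50aaa23 to 1735f05 is possible iff 50aaa23 is an ancestor of 1735f05.
Ancestors of 1735f05: {1735f05, 50aaa23, a448359, bafef21}.
50aaa23 is among them, so fast-forward is possible.

Yes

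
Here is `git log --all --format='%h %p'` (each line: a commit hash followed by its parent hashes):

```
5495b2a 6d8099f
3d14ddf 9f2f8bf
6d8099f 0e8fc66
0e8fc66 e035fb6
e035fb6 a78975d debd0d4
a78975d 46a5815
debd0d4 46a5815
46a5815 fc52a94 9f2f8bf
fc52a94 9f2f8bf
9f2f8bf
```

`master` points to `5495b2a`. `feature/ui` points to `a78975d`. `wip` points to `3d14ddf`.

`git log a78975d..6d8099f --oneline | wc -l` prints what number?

Reachable from 6d8099f: {0e8fc66, 46a5815, 6d8099f, 9f2f8bf, a78975d, debd0d4, e035fb6, fc52a94}.
Reachable from a78975d: {46a5815, 9f2f8bf, a78975d, fc52a94}.
In 6d8099f's history but not a78975d's: {0e8fc66, 6d8099f, debd0d4, e035fb6} — 4 commits.

4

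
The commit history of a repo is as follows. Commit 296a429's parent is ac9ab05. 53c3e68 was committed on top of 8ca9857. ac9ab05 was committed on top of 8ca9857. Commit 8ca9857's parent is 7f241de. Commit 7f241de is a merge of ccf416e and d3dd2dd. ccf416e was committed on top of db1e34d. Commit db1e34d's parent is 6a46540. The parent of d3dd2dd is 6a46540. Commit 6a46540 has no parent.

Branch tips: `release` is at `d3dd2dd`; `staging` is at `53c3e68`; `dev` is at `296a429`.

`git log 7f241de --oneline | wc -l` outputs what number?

5

Walking parent pointers from 7f241de: reachable set = {6a46540, 7f241de, ccf416e, d3dd2dd, db1e34d}.
That is 5 commits.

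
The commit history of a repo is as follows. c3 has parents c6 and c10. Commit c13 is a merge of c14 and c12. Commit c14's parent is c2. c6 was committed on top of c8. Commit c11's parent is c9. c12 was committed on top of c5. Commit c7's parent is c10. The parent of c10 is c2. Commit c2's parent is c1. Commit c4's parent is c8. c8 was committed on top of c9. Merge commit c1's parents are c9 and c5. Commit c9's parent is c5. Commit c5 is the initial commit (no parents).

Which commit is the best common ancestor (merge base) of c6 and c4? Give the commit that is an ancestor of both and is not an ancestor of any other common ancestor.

c8

Ancestors of c6: {c5, c6, c8, c9}.
Ancestors of c4: {c4, c5, c8, c9}.
Common ancestors: {c5, c8, c9}.
Among these, c8 is not an ancestor of any other common ancestor — it is the merge base.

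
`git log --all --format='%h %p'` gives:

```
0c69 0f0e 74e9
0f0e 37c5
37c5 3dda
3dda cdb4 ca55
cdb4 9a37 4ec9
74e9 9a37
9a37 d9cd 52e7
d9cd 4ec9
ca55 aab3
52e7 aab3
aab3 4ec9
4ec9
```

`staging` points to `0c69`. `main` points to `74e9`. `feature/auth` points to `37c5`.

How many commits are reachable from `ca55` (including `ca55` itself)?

Walking parent pointers from ca55: reachable set = {4ec9, aab3, ca55}.
That is 3 commits.

3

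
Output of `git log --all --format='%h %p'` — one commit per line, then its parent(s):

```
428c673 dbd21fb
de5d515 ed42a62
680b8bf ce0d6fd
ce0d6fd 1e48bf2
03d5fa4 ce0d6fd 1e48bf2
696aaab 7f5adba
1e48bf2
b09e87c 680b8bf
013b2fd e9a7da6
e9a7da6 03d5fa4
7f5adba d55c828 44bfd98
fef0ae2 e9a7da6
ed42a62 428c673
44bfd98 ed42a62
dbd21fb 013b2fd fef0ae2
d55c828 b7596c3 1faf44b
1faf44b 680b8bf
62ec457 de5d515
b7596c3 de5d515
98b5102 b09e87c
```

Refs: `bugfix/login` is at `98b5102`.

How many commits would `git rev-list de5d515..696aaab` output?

7

Reachable from 696aaab: {013b2fd, 03d5fa4, 1e48bf2, 1faf44b, 428c673, 44bfd98, 680b8bf, 696aaab, 7f5adba, b7596c3, ce0d6fd, d55c828, dbd21fb, de5d515, e9a7da6, ed42a62, fef0ae2}.
Reachable from de5d515: {013b2fd, 03d5fa4, 1e48bf2, 428c673, ce0d6fd, dbd21fb, de5d515, e9a7da6, ed42a62, fef0ae2}.
In 696aaab's history but not de5d515's: {1faf44b, 44bfd98, 680b8bf, 696aaab, 7f5adba, b7596c3, d55c828} — 7 commits.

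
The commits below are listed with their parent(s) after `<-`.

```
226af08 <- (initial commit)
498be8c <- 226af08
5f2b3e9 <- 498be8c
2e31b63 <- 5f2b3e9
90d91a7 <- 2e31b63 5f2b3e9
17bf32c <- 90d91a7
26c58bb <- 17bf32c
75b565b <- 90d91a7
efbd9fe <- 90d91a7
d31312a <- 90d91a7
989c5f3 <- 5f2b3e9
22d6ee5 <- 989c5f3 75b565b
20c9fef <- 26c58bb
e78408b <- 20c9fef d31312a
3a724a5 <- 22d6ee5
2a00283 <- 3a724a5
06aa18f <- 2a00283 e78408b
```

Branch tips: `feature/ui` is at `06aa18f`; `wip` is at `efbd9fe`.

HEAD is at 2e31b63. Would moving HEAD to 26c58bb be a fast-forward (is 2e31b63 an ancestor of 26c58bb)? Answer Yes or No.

Yes

A fast-forward from 2e31b63 to 26c58bb is possible iff 2e31b63 is an ancestor of 26c58bb.
Ancestors of 26c58bb: {17bf32c, 226af08, 26c58bb, 2e31b63, 498be8c, 5f2b3e9, 90d91a7}.
2e31b63 is among them, so fast-forward is possible.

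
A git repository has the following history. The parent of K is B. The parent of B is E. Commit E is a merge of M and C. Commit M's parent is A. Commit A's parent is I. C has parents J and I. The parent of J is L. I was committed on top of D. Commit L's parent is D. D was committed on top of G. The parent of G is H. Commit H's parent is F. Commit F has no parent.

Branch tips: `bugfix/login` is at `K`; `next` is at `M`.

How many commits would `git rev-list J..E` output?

Reachable from E: {A, C, D, E, F, G, H, I, J, L, M}.
Reachable from J: {D, F, G, H, J, L}.
In E's history but not J's: {A, C, E, I, M} — 5 commits.

5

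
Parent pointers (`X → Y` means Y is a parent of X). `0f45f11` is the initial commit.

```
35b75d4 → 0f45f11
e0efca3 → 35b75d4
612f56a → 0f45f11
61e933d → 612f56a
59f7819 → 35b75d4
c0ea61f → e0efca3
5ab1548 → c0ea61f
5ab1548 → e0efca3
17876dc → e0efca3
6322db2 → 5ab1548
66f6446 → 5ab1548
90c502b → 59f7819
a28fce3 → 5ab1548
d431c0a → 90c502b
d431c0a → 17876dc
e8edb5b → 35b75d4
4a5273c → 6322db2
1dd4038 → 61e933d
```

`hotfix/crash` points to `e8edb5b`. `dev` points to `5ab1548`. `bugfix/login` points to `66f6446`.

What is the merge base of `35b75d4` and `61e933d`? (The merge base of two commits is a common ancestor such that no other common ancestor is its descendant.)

Ancestors of 35b75d4: {0f45f11, 35b75d4}.
Ancestors of 61e933d: {0f45f11, 612f56a, 61e933d}.
Common ancestors: {0f45f11}.
The only common ancestor is 0f45f11, so it is the merge base.

0f45f11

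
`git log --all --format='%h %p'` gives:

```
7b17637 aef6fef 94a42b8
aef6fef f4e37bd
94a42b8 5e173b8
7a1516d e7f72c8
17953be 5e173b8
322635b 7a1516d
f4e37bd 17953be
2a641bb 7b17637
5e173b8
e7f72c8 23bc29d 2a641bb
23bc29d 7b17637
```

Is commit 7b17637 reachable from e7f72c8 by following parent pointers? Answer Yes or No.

Yes

Ancestors of e7f72c8 (commits reachable by following parents): {17953be, 23bc29d, 2a641bb, 5e173b8, 7b17637, 94a42b8, aef6fef, e7f72c8, f4e37bd}.
7b17637 is in that set, so it is an ancestor of e7f72c8.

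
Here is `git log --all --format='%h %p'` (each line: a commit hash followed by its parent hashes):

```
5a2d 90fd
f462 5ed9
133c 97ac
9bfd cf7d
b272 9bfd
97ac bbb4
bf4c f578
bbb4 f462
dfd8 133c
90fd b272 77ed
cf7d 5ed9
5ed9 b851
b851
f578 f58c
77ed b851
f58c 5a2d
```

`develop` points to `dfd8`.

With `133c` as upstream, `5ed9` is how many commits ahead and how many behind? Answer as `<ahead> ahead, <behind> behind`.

Reachable from 5ed9: {5ed9, b851}.
Reachable from 133c: {133c, 5ed9, 97ac, b851, bbb4, f462}.
Only in 5ed9's history (ahead): {} — 0.
Only in 133c's history (behind): {133c, 97ac, bbb4, f462} — 4.

0 ahead, 4 behind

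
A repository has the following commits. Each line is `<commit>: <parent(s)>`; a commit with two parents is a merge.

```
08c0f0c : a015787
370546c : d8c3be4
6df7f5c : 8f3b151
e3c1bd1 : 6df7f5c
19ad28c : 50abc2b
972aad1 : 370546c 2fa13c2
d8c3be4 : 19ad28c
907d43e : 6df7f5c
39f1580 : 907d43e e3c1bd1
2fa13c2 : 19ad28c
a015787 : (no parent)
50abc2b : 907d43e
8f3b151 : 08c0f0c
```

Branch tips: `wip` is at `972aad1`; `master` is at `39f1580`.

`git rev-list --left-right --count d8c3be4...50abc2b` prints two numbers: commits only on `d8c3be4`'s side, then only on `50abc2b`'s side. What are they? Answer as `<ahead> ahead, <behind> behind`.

Reachable from d8c3be4: {08c0f0c, 19ad28c, 50abc2b, 6df7f5c, 8f3b151, 907d43e, a015787, d8c3be4}.
Reachable from 50abc2b: {08c0f0c, 50abc2b, 6df7f5c, 8f3b151, 907d43e, a015787}.
Only in d8c3be4's history (ahead): {19ad28c, d8c3be4} — 2.
Only in 50abc2b's history (behind): {} — 0.

2 ahead, 0 behind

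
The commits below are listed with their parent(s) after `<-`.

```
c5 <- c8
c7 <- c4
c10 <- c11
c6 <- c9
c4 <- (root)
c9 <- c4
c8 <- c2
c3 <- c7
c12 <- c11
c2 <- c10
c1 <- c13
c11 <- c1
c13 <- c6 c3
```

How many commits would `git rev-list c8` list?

11

Walking parent pointers from c8: reachable set = {c1, c10, c11, c13, c2, c3, c4, c6, c7, c8, c9}.
That is 11 commits.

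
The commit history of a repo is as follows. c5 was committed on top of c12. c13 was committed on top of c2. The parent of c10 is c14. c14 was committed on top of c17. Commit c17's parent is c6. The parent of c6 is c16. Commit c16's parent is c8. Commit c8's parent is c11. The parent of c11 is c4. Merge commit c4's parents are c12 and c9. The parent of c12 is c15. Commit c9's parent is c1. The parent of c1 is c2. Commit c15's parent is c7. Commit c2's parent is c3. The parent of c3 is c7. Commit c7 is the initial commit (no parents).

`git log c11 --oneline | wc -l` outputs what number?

9

Walking parent pointers from c11: reachable set = {c1, c11, c12, c15, c2, c3, c4, c7, c9}.
That is 9 commits.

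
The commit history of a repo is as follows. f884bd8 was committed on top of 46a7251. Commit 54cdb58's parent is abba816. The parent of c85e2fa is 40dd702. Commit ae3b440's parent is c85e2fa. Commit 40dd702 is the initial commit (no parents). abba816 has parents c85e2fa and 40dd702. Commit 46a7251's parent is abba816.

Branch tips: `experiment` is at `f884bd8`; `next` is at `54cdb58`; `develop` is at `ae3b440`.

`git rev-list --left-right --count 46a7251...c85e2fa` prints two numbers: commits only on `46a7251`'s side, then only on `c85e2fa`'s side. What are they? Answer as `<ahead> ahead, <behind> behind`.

2 ahead, 0 behind

Reachable from 46a7251: {40dd702, 46a7251, abba816, c85e2fa}.
Reachable from c85e2fa: {40dd702, c85e2fa}.
Only in 46a7251's history (ahead): {46a7251, abba816} — 2.
Only in c85e2fa's history (behind): {} — 0.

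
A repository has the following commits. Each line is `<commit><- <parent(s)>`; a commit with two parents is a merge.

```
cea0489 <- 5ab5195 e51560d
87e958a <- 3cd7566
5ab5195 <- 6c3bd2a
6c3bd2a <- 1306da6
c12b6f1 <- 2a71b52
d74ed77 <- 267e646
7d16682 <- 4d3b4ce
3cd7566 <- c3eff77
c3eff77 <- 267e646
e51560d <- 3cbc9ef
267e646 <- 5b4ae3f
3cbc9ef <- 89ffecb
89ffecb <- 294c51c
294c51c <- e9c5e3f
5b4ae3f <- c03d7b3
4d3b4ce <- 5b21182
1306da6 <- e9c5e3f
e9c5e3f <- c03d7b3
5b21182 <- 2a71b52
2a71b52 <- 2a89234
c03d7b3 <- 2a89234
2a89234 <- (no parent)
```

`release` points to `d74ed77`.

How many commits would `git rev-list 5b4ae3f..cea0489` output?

Reachable from cea0489: {1306da6, 294c51c, 2a89234, 3cbc9ef, 5ab5195, 6c3bd2a, 89ffecb, c03d7b3, cea0489, e51560d, e9c5e3f}.
Reachable from 5b4ae3f: {2a89234, 5b4ae3f, c03d7b3}.
In cea0489's history but not 5b4ae3f's: {1306da6, 294c51c, 3cbc9ef, 5ab5195, 6c3bd2a, 89ffecb, cea0489, e51560d, e9c5e3f} — 9 commits.

9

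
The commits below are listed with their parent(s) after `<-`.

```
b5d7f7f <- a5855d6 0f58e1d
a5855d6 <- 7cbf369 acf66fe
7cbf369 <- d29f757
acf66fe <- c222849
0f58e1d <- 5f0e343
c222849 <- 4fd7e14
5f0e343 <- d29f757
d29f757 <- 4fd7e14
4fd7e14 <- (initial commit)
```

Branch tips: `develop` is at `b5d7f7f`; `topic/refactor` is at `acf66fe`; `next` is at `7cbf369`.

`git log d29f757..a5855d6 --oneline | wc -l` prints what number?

Reachable from a5855d6: {4fd7e14, 7cbf369, a5855d6, acf66fe, c222849, d29f757}.
Reachable from d29f757: {4fd7e14, d29f757}.
In a5855d6's history but not d29f757's: {7cbf369, a5855d6, acf66fe, c222849} — 4 commits.

4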